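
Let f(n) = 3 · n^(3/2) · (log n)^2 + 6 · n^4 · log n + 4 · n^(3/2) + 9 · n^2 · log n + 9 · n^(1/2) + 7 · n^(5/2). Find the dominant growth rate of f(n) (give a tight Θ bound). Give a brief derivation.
f(n) ∈ Θ(n^4 · log n)

Compare the terms by growth order. For large n, n^a · (log n)^b dominates n^a' · (log n)^b' iff a > a', or (a = a' and b > b'). Ranking the 6 terms shows the dominant one is 6 · n^4 · log n. Hence f(n) ∈ Θ(n^4 · log n).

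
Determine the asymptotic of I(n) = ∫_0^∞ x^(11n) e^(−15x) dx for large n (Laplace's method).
I(n) ~ (sqrt(2π·11n) / 15) · (11n/(15e))^(11n)

Write the integrand as exp(11n ln x − 15x) and set f(x) = 11n ln x − 15x. Then f'(x) = 11n/x − 15 = 0 at x* = 11n/15, and f''(x*) = −11n/x*^2 = −15^2/(11n). Laplace's method (interior maximum) gives
  I(n) ~ e^(f(x*)) · sqrt(2π / |f''(x*)|)
        = exp(11n ln(11n/15) − 11n) · sqrt(2π · 11n / 15^2)
        = (11n/15)^(11n) e^(−11n) · sqrt(2π·11n) / 15
        = (sqrt(2π·11n) / 15) · (11n/(15e))^(11n).
This matches Γ(11n+1)/15^(11n+1) with Stirling applied to Γ.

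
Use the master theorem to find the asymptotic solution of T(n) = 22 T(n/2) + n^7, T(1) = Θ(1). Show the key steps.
T(n) = Θ(n^7)

log_2 22 ≈ 4.459. f(n) = n^7 dominates n^(log_2 22) since 7 > 4.459, and the regularity condition a·f(n/b) = 22·(n/2)^7 = (22/128)·n^7 ≤ c·f(n) holds with c = 22/128 ≈ 0.172 < 1. So this is Case 3: T(n) = Θ(f(n)) = Θ(n^7).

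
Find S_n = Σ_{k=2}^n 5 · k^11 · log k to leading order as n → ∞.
S_n ~ 5 · n^12 log n / 12 − 5 · n^12 / 144

By integral comparison, S_n = ∫_1^n 5 · x^11 · log x dx + O(n^11 · log n). For the integral, ∫ x^11 log x dx = n^12 log n / 12 − n^12/144 (integration by parts). Hence S_n ~ 5 · n^12 log n / 12 − 5 · n^12 / 144.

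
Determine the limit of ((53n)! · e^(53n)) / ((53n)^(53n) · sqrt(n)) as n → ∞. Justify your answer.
lim = sqrt(2π·53)

Stirling: (53n)! ~ sqrt(2π·53n) · (53n/e)^(53n). Hence
  (53n)! · e^(53n) / (53n)^(53n) ~ sqrt(2π·53n).
Dividing by sqrt(n): sqrt(2π·53n) / sqrt(n) = sqrt(2π·53) · n^((1−1)/2), so the limit is sqrt(2π·53).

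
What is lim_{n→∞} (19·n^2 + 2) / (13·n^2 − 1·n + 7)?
lim = 19/13

For large n the leading n^2 terms dominate both numerator and denominator. Dividing top and bottom by n^2, every other term tends to 0, leaving 19/13.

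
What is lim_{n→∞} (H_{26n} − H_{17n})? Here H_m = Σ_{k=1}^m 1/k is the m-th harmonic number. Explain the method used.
lim = ln(26/17)

Euler-Maclaurin gives H_m = ln m + γ + 1/(2m) + O(1/m^2). The γ and O(1/m) terms cancel in the difference:
  H_{26n} − H_{17n} = ln(26n) − ln(17n) + O(1/n) = ln(26/17) + O(1/n).
Hence the limit is ln(26/17).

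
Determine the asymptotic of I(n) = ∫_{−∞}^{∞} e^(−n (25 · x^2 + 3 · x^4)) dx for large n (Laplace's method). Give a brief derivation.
I(n) ~ sqrt(π/(25n))

φ(x) = 25 · x^2 + 3 · x^4 has its unique global minimum at x* = 0 (since φ'(x) = 50x + 12x^3 = 0 only at x = 0 for real x with both coefficients positive, and φ → ∞ as |x| → ∞). At x* = 0, φ(0) = 0 and φ''(0) = 50. Laplace's method then gives
  I(n) ~ sqrt(2π / (n · φ''(0))) · e^(−n φ(0)) = sqrt(2π / (50n)) = sqrt(π/(25n)).
The 3 · x^4 term contributes only at subleading order (an O(1/n) relative correction).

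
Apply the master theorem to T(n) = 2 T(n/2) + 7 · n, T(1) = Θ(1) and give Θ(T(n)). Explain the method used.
T(n) = Θ(n log n)

log_2 2 = 1, and f(n) = 7 · n = Θ(n^(log_2 2)). This is Case 2 of the master theorem: T(n) = Θ(f(n) · log n) = Θ(n log n).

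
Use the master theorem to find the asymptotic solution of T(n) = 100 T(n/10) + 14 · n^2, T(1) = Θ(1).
T(n) = Θ(n^2 log n)

log_10 100 = 2, and f(n) = 14 · n^2 = Θ(n^(log_10 100)). This is Case 2 of the master theorem: T(n) = Θ(f(n) · log n) = Θ(n^2 log n).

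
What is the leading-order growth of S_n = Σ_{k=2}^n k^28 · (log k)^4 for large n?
S_n ~ n^29 · (log n)^4 / 29

By integral comparison, S_n = ∫_1^n x^28 · (log x)^4 dx + O(n^28 · (log n)^4). For the integral, the leading term of ∫_1^n x^28 (log x)^4 dx is n^29/29 · (log n)^4 (by repeated integration by parts; each step lowers the log-exponent and produces a relatively O(1/log n) correction). Hence S_n ~ n^29 · (log n)^4 / 29.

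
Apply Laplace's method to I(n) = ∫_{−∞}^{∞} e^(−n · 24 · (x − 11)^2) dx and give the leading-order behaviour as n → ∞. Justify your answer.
I(n) = sqrt(π/(24n))

Here φ(x) = 24 · (x − 11)^2 has its unique minimum at x* = 11 with φ(x*) = 0 and φ''(x*) = 48. Laplace's method gives
  I(n) ~ e^(−n φ(x*)) · sqrt(2π / (n · φ''(x*))) = sqrt(2π / (48n)) = sqrt(π/(24n)).
This is exact: substituting u = (x − 11)·sqrt(24n) gives I(n) = (1/sqrt(24n)) ∫_{−∞}^{∞} e^(−u^2) du = sqrt(π/(24n)).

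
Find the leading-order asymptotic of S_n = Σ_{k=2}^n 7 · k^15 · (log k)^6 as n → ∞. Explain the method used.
S_n ~ 7 · n^16 · (log n)^6 / 16

By integral comparison, S_n = ∫_1^n 7 · x^15 · (log x)^6 dx + O(n^15 · (log n)^6). For the integral, the leading term of ∫_1^n x^15 (log x)^6 dx is n^16/16 · (log n)^6 (by repeated integration by parts; each step lowers the log-exponent and produces a relatively O(1/log n) correction). Hence S_n ~ 7 · n^16 · (log n)^6 / 16.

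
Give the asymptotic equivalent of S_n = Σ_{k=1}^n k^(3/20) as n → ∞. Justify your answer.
S_n ~ (20/23) · n^(23/20)

Integral comparison: Σ_{k=1}^n k^(3/20) = ∫_0^n x^(3/20) dx + O(n^(3/20)). The integral is n^(1 + 3/20) / (1 + 3/20) = n^((3+20)/20) / ((3+20)/20) = (20/23) · n^(23/20).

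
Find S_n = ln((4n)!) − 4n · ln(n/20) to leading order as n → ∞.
S_n ~ 4n · (ln 80 − 1) + O(ln n)

Stirling: ln((4n)!) = 4n ln(4n) − 4n + O(ln n).
  S_n = 4n ln(4n) − 4n − 4n ln(n/20) + O(ln n)
      = 4n ln(4n) − 4n ln n + 4n ln 20 − 4n + O(ln n)
      = 4n ln 4 + 4n ln 20 − 4n + O(ln n)
      = 4n (ln 80 − 1) + O(ln n).
Numerically ln(80) − 1 ≈ 3.3820.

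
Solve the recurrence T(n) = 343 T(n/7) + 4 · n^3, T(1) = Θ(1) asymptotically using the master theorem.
T(n) = Θ(n^3 log n)

log_7 343 = 3, and f(n) = 4 · n^3 = Θ(n^(log_7 343)). This is Case 2 of the master theorem: T(n) = Θ(f(n) · log n) = Θ(n^3 log n).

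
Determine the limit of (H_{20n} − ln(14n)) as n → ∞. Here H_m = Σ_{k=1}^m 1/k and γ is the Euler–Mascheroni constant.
lim = ln(10/7) + γ

By Euler-Maclaurin, H_m = ln m + γ + O(1/m). So
  H_{20n} − ln(14n) = ln(20n) + γ − ln(14n) + O(1/n)
                       = ln(20/14) + γ + O(1/n).
Hence the limit is ln(20/14) + γ (= ln(10/7)).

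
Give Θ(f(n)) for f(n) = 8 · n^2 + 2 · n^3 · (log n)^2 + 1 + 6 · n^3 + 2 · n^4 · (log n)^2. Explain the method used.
f(n) ∈ Θ(n^4 · (log n)^2)

Compare the terms by growth order. For large n, n^a · (log n)^b dominates n^a' · (log n)^b' iff a > a', or (a = a' and b > b'). Ranking the 5 terms shows the dominant one is 2 · n^4 · (log n)^2. Hence f(n) ∈ Θ(n^4 · (log n)^2).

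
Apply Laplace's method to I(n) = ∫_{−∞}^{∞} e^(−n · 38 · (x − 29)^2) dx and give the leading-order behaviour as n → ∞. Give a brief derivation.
I(n) = sqrt(π/(38n))

Here φ(x) = 38 · (x − 29)^2 has its unique minimum at x* = 29 with φ(x*) = 0 and φ''(x*) = 76. Laplace's method gives
  I(n) ~ e^(−n φ(x*)) · sqrt(2π / (n · φ''(x*))) = sqrt(2π / (76n)) = sqrt(π/(38n)).
This is exact: substituting u = (x − 29)·sqrt(38n) gives I(n) = (1/sqrt(38n)) ∫_{−∞}^{∞} e^(−u^2) du = sqrt(π/(38n)).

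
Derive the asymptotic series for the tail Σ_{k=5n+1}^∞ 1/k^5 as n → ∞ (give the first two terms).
Σ_{k>5n} 1/k^5 = 1/(4 · (5n)^4) − 1/(2 · (5n)^5) + O(1/(5n)^6)

Compare to the integral: ∫_{5n}^∞ x^(−5) dx = [−x^(−4)/4]_{5n}^∞ = 1/((5−1)·(5n)^4). The Euler-Maclaurin correction adds −f(5n)/2 = −1/(2·(5n)^5). Euler-Maclaurin then gives
  Σ_{k>5n} 1/k^5 = ∫_{5n}^∞ dx/x^5 − 1/(2·(5n)^5) + O(1/(5n)^6).
(Equivalently this is ζ(5) − Σ_{k≤5n} 1/k^5.)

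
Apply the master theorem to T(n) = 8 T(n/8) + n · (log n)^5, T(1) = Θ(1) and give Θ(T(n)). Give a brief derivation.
T(n) = Θ(n · (log n)^6)

Here log_8 8 = 1 and f(n) = n · (log n)^5 = Θ(n^(log_8 8) · (log n)^5). This is the extended Case 2 of the master theorem (f matches the critical exponent up to log factors), giving T(n) = Θ(n^(log_8 8) · (log n)^(5+1)) = Θ(n · (log n)^6).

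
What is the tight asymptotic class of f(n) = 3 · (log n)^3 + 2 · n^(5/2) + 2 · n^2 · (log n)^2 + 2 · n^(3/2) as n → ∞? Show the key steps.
f(n) ∈ Θ(n^(5/2))

Compare the terms by growth order. For large n, n^a · (log n)^b dominates n^a' · (log n)^b' iff a > a', or (a = a' and b > b'). Ranking the 4 terms shows the dominant one is 2 · n^(5/2). Hence f(n) ∈ Θ(n^(5/2)).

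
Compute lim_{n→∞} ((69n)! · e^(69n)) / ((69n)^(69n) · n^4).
lim = 0

Stirling: (69n)! ~ sqrt(2π·69n) · (69n/e)^(69n). Hence
  (69n)! · e^(69n) / (69n)^(69n) ~ sqrt(2π·69n).
Dividing by n^4: sqrt(2π·69n) / n^4 = sqrt(2π·69) · n^((1−8)/2), so the expression behaves like sqrt(2π·69) · n^((1−8)/2) → 0.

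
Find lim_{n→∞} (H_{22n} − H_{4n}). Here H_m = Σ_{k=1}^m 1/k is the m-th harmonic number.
lim = ln(22/4) = ln(11/2)

Euler-Maclaurin gives H_m = ln m + γ + 1/(2m) + O(1/m^2). The γ and O(1/m) terms cancel in the difference:
  H_{22n} − H_{4n} = ln(22n) − ln(4n) + O(1/n) = ln(22/4) + O(1/n).
Hence the limit is ln(22/4) = ln(11/2).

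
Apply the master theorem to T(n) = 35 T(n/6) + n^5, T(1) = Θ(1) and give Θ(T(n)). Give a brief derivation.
T(n) = Θ(n^5)

log_6 35 ≈ 1.984. f(n) = n^5 dominates n^(log_6 35) since 5 > 1.984, and the regularity condition a·f(n/b) = 35·(n/6)^5 = (35/7776)·n^5 ≤ c·f(n) holds with c = 35/7776 ≈ 0.0045 < 1. So this is Case 3: T(n) = Θ(f(n)) = Θ(n^5).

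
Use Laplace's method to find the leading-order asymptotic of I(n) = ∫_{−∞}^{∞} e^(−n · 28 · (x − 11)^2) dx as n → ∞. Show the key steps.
I(n) = sqrt(π/(28n))

Here φ(x) = 28 · (x − 11)^2 has its unique minimum at x* = 11 with φ(x*) = 0 and φ''(x*) = 56. Laplace's method gives
  I(n) ~ e^(−n φ(x*)) · sqrt(2π / (n · φ''(x*))) = sqrt(2π / (56n)) = sqrt(π/(28n)).
This is exact: substituting u = (x − 11)·sqrt(28n) gives I(n) = (1/sqrt(28n)) ∫_{−∞}^{∞} e^(−u^2) du = sqrt(π/(28n)).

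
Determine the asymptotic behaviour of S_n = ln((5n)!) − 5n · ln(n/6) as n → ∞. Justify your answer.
S_n ~ 5n · (ln 30 − 1) + O(ln n)

Stirling: ln((5n)!) = 5n ln(5n) − 5n + O(ln n).
  S_n = 5n ln(5n) − 5n − 5n ln(n/6) + O(ln n)
      = 5n ln(5n) − 5n ln n + 5n ln 6 − 5n + O(ln n)
      = 5n ln 5 + 5n ln 6 − 5n + O(ln n)
      = 5n (ln 30 − 1) + O(ln n).
Numerically ln(30) − 1 ≈ 2.4012.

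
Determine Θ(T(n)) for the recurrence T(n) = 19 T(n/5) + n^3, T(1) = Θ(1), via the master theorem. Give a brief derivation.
T(n) = Θ(n^3)

log_5 19 ≈ 1.829. f(n) = n^3 dominates n^(log_5 19) since 3 > 1.829, and the regularity condition a·f(n/b) = 19·(n/5)^3 = (19/125)·n^3 ≤ c·f(n) holds with c = 19/125 ≈ 0.152 < 1. So this is Case 3: T(n) = Θ(f(n)) = Θ(n^3).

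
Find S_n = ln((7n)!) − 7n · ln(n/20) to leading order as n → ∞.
S_n ~ 7n · (ln 140 − 1) + O(ln n)

Stirling: ln((7n)!) = 7n ln(7n) − 7n + O(ln n).
  S_n = 7n ln(7n) − 7n − 7n ln(n/20) + O(ln n)
      = 7n ln(7n) − 7n ln n + 7n ln 20 − 7n + O(ln n)
      = 7n ln 7 + 7n ln 20 − 7n + O(ln n)
      = 7n (ln 140 − 1) + O(ln n).
Numerically ln(140) − 1 ≈ 3.9416.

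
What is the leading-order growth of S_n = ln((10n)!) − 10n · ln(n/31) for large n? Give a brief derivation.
S_n ~ 10n · (ln 310 − 1) + O(ln n)

Stirling: ln((10n)!) = 10n ln(10n) − 10n + O(ln n).
  S_n = 10n ln(10n) − 10n − 10n ln(n/31) + O(ln n)
      = 10n ln(10n) − 10n ln n + 10n ln 31 − 10n + O(ln n)
      = 10n ln 10 + 10n ln 31 − 10n + O(ln n)
      = 10n (ln 310 − 1) + O(ln n).
Numerically ln(310) − 1 ≈ 4.7366.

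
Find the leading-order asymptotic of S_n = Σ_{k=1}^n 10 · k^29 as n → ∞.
S_n ~ n^30 / 3

By integral comparison (Euler-Maclaurin), Σ_{k=1}^n 10 · k^29 = 10 · ∫_0^n x^29 dx + O(n^29) = 10 · n^30/30 = n^30 / 3 + O(n^29). (Equivalently, Faulhaber's formula gives the same leading term.)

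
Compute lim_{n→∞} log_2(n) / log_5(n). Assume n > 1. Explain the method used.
lim = ln(5) / ln(2) = log_2(5)

Change of base: log_2(n) = ln n / ln 2 and log_5(n) = ln n / ln 5. The ratio is (ln n / ln 2) · (ln 5 / ln n) = ln 5 / ln 2, a constant independent of n. So the limit is ln 5 / ln 2 = log_2(5).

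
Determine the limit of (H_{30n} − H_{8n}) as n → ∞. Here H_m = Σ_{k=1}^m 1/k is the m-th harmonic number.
lim = ln(30/8) = ln(15/4)

Euler-Maclaurin gives H_m = ln m + γ + 1/(2m) + O(1/m^2). The γ and O(1/m) terms cancel in the difference:
  H_{30n} − H_{8n} = ln(30n) − ln(8n) + O(1/n) = ln(30/8) + O(1/n).
Hence the limit is ln(30/8) = ln(15/4).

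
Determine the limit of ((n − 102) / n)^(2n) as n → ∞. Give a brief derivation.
lim = e^(−204)

Rewrite as (1 − 102/n)^(2n). By the standard limit (1 + x/n)^n → e^x, we have (1 − 102/n)^n → e^(−102), and raising to the 2nd power gives e^(−204).
More precisely, ln[(1 − 102/n)^(2n)] = 2n · ln(1 − 102/n) = 2n · (-102/n + O(1/n^2)) = -204 + O(1/n) → -204.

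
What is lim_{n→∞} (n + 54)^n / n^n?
lim = e^54

Rewrite as (1 + 54/n)^(n). By the standard limit (1 + x/n)^n → e^x, we have (1 + 54/n)^n → e^54, and raising to the 1st power gives e^54.
More precisely, ln[(1 + 54/n)^(n)] = n · ln(1 + 54/n) = n · (54/n + O(1/n^2)) = 54 + O(1/n) → 54.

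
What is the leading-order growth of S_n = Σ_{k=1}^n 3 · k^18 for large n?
S_n ~ 3 · n^19 / 19

By integral comparison (Euler-Maclaurin), Σ_{k=1}^n 3 · k^18 = 3 · ∫_0^n x^18 dx + O(n^18) = 3 · n^19/19 + O(n^18). (Equivalently, Faulhaber's formula gives the same leading term.)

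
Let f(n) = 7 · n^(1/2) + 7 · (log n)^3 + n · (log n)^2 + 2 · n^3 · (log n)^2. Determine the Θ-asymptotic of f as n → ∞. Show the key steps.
f(n) ∈ Θ(n^3 · (log n)^2)

Compare the terms by growth order. For large n, n^a · (log n)^b dominates n^a' · (log n)^b' iff a > a', or (a = a' and b > b'). Ranking the 4 terms shows the dominant one is 2 · n^3 · (log n)^2. Hence f(n) ∈ Θ(n^3 · (log n)^2).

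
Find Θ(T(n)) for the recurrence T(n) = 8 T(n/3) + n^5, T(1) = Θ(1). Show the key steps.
T(n) = Θ(n^5)

log_3 8 ≈ 1.893. f(n) = n^5 dominates n^(log_3 8) since 5 > 1.893, and the regularity condition a·f(n/b) = 8·(n/3)^5 = (8/243)·n^5 ≤ c·f(n) holds with c = 8/243 ≈ 0.0329 < 1. So this is Case 3: T(n) = Θ(f(n)) = Θ(n^5).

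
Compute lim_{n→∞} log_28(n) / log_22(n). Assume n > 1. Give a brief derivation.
lim = ln(22) / ln(28) = log_28(22)

Change of base: log_28(n) = ln n / ln 28 and log_22(n) = ln n / ln 22. The ratio is (ln n / ln 28) · (ln 22 / ln n) = ln 22 / ln 28, a constant independent of n. So the limit is ln 22 / ln 28 = log_28(22).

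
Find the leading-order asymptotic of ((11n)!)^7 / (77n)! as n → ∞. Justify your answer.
((11n)!)^7/(77n)! ~ ((2π·11n)^(6/2) / sqrt(7)) · 7^(−7·11n)  →  0

Write N = 11n. Stirling: N! ~ sqrt(2π N)(N/e)^N and (7N)! ~ sqrt(2π·7N)·(7N/e)^(7N).
  (N!)^7/(7N)! ~ (2π N)^(7/2) (N/e)^(7N) / [sqrt(2π·7N) (7N/e)^(7N)]
     = (2π N)^(7/2) / sqrt(2π·7N) · (N/(7N))^(7N)
     = (2π N)^((7−1)/2) / sqrt(7) · 7^(−7N).
Since 7^7 > 1, the factor 7^(−7N) decays exponentially, so the ratio → 0. Substituting N = 11n gives the stated form.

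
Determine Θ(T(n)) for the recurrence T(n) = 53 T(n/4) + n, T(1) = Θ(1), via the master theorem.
T(n) = Θ(n^(log_4 53))

Master theorem: compare f(n) = n to n^(log_4 53) where log_4 53 ≈ 2.864. Since 1 < log_4 53, we have f(n) = O(n^(log_4 53 − ε)) for some ε > 0 — Case 1. Hence T(n) = Θ(n^(log_4 53)).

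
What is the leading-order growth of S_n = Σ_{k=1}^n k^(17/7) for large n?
S_n ~ (7/24) · n^(24/7)

Integral comparison: Σ_{k=1}^n k^(17/7) = ∫_0^n x^(17/7) dx + O(n^(17/7)). The integral is n^(1 + 17/7) / (1 + 17/7) = n^((17+7)/7) / ((17+7)/7) = (7/24) · n^(24/7).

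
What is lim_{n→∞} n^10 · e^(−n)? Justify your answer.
lim = 0

Exponentials with base > 1 dominate every fixed polynomial: for any fixed c, n^c / e^n → 0 as n → ∞ (e.g. by the ratio test, or since e^n grows faster than any power of n). Hence n^10 · e^(−n) = n^10 / e^n → 0.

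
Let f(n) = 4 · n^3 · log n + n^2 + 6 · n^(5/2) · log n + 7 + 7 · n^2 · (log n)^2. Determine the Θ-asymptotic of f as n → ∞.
f(n) ∈ Θ(n^3 · log n)

Compare the terms by growth order. For large n, n^a · (log n)^b dominates n^a' · (log n)^b' iff a > a', or (a = a' and b > b'). Ranking the 5 terms shows the dominant one is 4 · n^3 · log n. Hence f(n) ∈ Θ(n^3 · log n).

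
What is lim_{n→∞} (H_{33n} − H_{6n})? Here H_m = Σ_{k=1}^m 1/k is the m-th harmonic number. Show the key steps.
lim = ln(33/6) = ln(11/2)

Euler-Maclaurin gives H_m = ln m + γ + 1/(2m) + O(1/m^2). The γ and O(1/m) terms cancel in the difference:
  H_{33n} − H_{6n} = ln(33n) − ln(6n) + O(1/n) = ln(33/6) + O(1/n).
Hence the limit is ln(33/6) = ln(11/2).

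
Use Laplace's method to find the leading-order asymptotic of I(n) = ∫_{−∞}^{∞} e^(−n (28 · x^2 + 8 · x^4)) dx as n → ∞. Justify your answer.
I(n) ~ sqrt(π/(28n))

φ(x) = 28 · x^2 + 8 · x^4 has its unique global minimum at x* = 0 (since φ'(x) = 56x + 32x^3 = 0 only at x = 0 for real x with both coefficients positive, and φ → ∞ as |x| → ∞). At x* = 0, φ(0) = 0 and φ''(0) = 56. Laplace's method then gives
  I(n) ~ sqrt(2π / (n · φ''(0))) · e^(−n φ(0)) = sqrt(2π / (56n)) = sqrt(π/(28n)).
The 8 · x^4 term contributes only at subleading order (an O(1/n) relative correction).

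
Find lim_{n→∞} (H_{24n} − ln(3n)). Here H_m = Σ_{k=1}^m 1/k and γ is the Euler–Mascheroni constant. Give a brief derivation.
lim = ln 8 + γ

By Euler-Maclaurin, H_m = ln m + γ + O(1/m). So
  H_{24n} − ln(3n) = ln(24n) + γ − ln(3n) + O(1/n)
                       = ln(24/3) + γ + O(1/n).
Hence the limit is ln(24/3) + γ (= ln 8).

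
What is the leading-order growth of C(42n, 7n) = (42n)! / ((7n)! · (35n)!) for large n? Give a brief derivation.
C(42n, 7n) ~ (46656/3125)^(7n) · sqrt(3/(5π·7n))

Write N = 7n. Apply Stirling to each factorial:
  (6N)! ~ sqrt(2π·6N) · (6N/e)^(6N),
  N! ~ sqrt(2π N) · (N/e)^N,
  (5N)! ~ sqrt(2π·5N) · (5N/e)^(5N).
The exponential factors combine to (6N)^(6N) / (N^N · (5N)^(5N)) = 6^(6N)/5^(5N) = (6^6/5^5)^N = (46656/3125)^N.
The square-root prefactors combine to sqrt(2π·6N) / (sqrt(2π N)·sqrt(2π·5N)) = sqrt(6 / (2π·5·N)) = sqrt(3/(5π·7n)).
Substituting N = 7n: C(42n, 7n) ~ (46656/3125)^(7n) · sqrt(3/(5π·7n)).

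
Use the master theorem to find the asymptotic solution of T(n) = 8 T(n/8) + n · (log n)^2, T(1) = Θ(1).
T(n) = Θ(n · (log n)^3)

Here log_8 8 = 1 and f(n) = n · (log n)^2 = Θ(n^(log_8 8) · (log n)^2). This is the extended Case 2 of the master theorem (f matches the critical exponent up to log factors), giving T(n) = Θ(n^(log_8 8) · (log n)^(2+1)) = Θ(n · (log n)^3).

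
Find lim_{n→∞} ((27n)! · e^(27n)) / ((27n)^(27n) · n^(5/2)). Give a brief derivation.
lim = 0

Stirling: (27n)! ~ sqrt(2π·27n) · (27n/e)^(27n). Hence
  (27n)! · e^(27n) / (27n)^(27n) ~ sqrt(2π·27n).
Dividing by n^(5/2): sqrt(2π·27n) / n^(5/2) = sqrt(2π·27) · n^((1−5)/2), so the expression behaves like sqrt(2π·27) · n^((1−5)/2) → 0.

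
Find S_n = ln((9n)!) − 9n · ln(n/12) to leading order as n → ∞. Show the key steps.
S_n ~ 9n · (ln 108 − 1) + O(ln n)

Stirling: ln((9n)!) = 9n ln(9n) − 9n + O(ln n).
  S_n = 9n ln(9n) − 9n − 9n ln(n/12) + O(ln n)
      = 9n ln(9n) − 9n ln n + 9n ln 12 − 9n + O(ln n)
      = 9n ln 9 + 9n ln 12 − 9n + O(ln n)
      = 9n (ln 108 − 1) + O(ln n).
Numerically ln(108) − 1 ≈ 3.6821.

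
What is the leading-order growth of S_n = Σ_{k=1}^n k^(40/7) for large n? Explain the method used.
S_n ~ (7/47) · n^(47/7)

Integral comparison: Σ_{k=1}^n k^(40/7) = ∫_0^n x^(40/7) dx + O(n^(40/7)). The integral is n^(1 + 40/7) / (1 + 40/7) = n^((40+7)/7) / ((40+7)/7) = (7/47) · n^(47/7).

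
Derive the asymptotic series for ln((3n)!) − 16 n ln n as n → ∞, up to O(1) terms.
ln((3n)!) − 16 n ln n = −13 n ln n + 3(ln 3 − 1) n + (1/2) ln(2π·3n) + O(1/n)

Stirling: ln((3n)!) = 3n ln(3n) − 3n + (1/2) ln(2π·3n) + O(1/n).
Expand 3n ln(3n) = 3n (ln n + ln 3) = 3n ln n + 3n ln 3.
Subtract 16n ln n: leading term is (3 − 16) n ln n = −13 n ln n. The next term is 3n ln 3 − 3n = 3(ln 3 − 1) n. Then the (1/2) ln(2π·3n) correction.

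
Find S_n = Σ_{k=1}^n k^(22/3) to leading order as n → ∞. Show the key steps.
S_n ~ (3/25) · n^(25/3)

Integral comparison: Σ_{k=1}^n k^(22/3) = ∫_0^n x^(22/3) dx + O(n^(22/3)). The integral is n^(1 + 22/3) / (1 + 22/3) = n^((22+3)/3) / ((22+3)/3) = (3/25) · n^(25/3).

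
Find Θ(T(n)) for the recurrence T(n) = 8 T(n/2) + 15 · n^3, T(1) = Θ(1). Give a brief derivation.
T(n) = Θ(n^3 log n)

log_2 8 = 3, and f(n) = 15 · n^3 = Θ(n^(log_2 8)). This is Case 2 of the master theorem: T(n) = Θ(f(n) · log n) = Θ(n^3 log n).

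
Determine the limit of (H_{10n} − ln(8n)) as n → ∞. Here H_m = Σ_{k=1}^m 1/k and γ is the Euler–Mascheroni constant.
lim = ln(5/4) + γ

By Euler-Maclaurin, H_m = ln m + γ + O(1/m). So
  H_{10n} − ln(8n) = ln(10n) + γ − ln(8n) + O(1/n)
                       = ln(10/8) + γ + O(1/n).
Hence the limit is ln(10/8) + γ (= ln(5/4)).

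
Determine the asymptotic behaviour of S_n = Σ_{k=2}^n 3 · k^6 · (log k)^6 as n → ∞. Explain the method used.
S_n ~ 3 · n^7 · (log n)^6 / 7

By integral comparison, S_n = ∫_1^n 3 · x^6 · (log x)^6 dx + O(n^6 · (log n)^6). For the integral, the leading term of ∫_1^n x^6 (log x)^6 dx is n^7/7 · (log n)^6 (by repeated integration by parts; each step lowers the log-exponent and produces a relatively O(1/log n) correction). Hence S_n ~ 3 · n^7 · (log n)^6 / 7.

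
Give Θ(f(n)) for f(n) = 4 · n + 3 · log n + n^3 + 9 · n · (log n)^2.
f(n) ∈ Θ(n^3)

Compare the terms by growth order. For large n, n^a · (log n)^b dominates n^a' · (log n)^b' iff a > a', or (a = a' and b > b'). Ranking the 4 terms shows the dominant one is n^3. Hence f(n) ∈ Θ(n^3).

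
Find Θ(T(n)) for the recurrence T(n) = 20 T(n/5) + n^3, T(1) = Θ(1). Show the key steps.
T(n) = Θ(n^3)

log_5 20 ≈ 1.861. f(n) = n^3 dominates n^(log_5 20) since 3 > 1.861, and the regularity condition a·f(n/b) = 20·(n/5)^3 = (20/125)·n^3 ≤ c·f(n) holds with c = 20/125 ≈ 0.16 < 1. So this is Case 3: T(n) = Θ(f(n)) = Θ(n^3).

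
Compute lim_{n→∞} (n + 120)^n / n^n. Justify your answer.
lim = e^120

Rewrite as (1 + 120/n)^(n). By the standard limit (1 + x/n)^n → e^x, we have (1 + 120/n)^n → e^120, and raising to the 1st power gives e^120.
More precisely, ln[(1 + 120/n)^(n)] = n · ln(1 + 120/n) = n · (120/n + O(1/n^2)) = 120 + O(1/n) → 120.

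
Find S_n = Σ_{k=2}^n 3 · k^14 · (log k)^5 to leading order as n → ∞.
S_n ~ n^15 · (log n)^5 / 5

By integral comparison, S_n = ∫_1^n 3 · x^14 · (log x)^5 dx + O(n^14 · (log n)^5). For the integral, the leading term of ∫_1^n x^14 (log x)^5 dx is n^15/15 · (log n)^5 (by repeated integration by parts; each step lowers the log-exponent and produces a relatively O(1/log n) correction). Hence S_n ~ n^15 · (log n)^5 / 5.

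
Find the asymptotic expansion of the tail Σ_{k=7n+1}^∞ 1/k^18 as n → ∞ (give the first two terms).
Σ_{k>7n} 1/k^18 = 1/(17 · (7n)^17) − 1/(2 · (7n)^18) + O(1/(7n)^19)

Compare to the integral: ∫_{7n}^∞ x^(−18) dx = [−x^(−17)/17]_{7n}^∞ = 1/((18−1)·(7n)^17). The Euler-Maclaurin correction adds −f(7n)/2 = −1/(2·(7n)^18). Euler-Maclaurin then gives
  Σ_{k>7n} 1/k^18 = ∫_{7n}^∞ dx/x^18 − 1/(2·(7n)^18) + O(1/(7n)^19).
(Equivalently this is ζ(18) − Σ_{k≤7n} 1/k^18.)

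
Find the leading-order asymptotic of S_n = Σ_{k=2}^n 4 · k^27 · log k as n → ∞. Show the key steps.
S_n ~ n^28 log n / 7 − n^28 / 196

By integral comparison, S_n = ∫_1^n 4 · x^27 · log x dx + O(n^27 · log n). For the integral, ∫ x^27 log x dx = n^28 log n / 28 − n^28/784 (integration by parts). Hence S_n ~ n^28 log n / 7 − n^28 / 196.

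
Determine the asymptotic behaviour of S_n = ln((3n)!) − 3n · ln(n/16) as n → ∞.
S_n ~ 3n · (ln 48 − 1) + O(ln n)

Stirling: ln((3n)!) = 3n ln(3n) − 3n + O(ln n).
  S_n = 3n ln(3n) − 3n − 3n ln(n/16) + O(ln n)
      = 3n ln(3n) − 3n ln n + 3n ln 16 − 3n + O(ln n)
      = 3n ln 3 + 3n ln 16 − 3n + O(ln n)
      = 3n (ln 48 − 1) + O(ln n).
Numerically ln(48) − 1 ≈ 2.8712.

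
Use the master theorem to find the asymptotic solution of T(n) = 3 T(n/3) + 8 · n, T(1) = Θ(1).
T(n) = Θ(n log n)

log_3 3 = 1, and f(n) = 8 · n = Θ(n^(log_3 3)). This is Case 2 of the master theorem: T(n) = Θ(f(n) · log n) = Θ(n log n).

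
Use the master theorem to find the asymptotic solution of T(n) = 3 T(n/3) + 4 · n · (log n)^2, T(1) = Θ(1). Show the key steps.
T(n) = Θ(n · (log n)^3)

Here log_3 3 = 1 and f(n) = 4 · n · (log n)^2 = Θ(n^(log_3 3) · (log n)^2). This is the extended Case 2 of the master theorem (f matches the critical exponent up to log factors), giving T(n) = Θ(n^(log_3 3) · (log n)^(2+1)) = Θ(n · (log n)^3).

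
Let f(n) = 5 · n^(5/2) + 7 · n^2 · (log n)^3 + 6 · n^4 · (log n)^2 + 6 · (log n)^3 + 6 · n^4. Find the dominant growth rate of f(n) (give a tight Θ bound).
f(n) ∈ Θ(n^4 · (log n)^2)

Compare the terms by growth order. For large n, n^a · (log n)^b dominates n^a' · (log n)^b' iff a > a', or (a = a' and b > b'). Ranking the 5 terms shows the dominant one is 6 · n^4 · (log n)^2. Hence f(n) ∈ Θ(n^4 · (log n)^2).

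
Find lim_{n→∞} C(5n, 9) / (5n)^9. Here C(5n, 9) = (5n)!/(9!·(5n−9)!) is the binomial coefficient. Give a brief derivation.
lim = 1/9! = 1/362880

With N = 5n → ∞: C(N, 9) / N^9 = [N(N−1)…(N−8)] / (9! · N^9) = (1/9!) · 1 · (1 − 1/(5n)) · … · (1 − 8/(5n)). Each factor → 1 as N → ∞, so the limit is 1/9! = 1/362880.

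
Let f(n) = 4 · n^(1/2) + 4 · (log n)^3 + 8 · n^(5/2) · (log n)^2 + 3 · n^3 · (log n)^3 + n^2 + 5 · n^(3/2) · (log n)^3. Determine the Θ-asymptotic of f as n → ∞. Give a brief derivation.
f(n) ∈ Θ(n^3 · (log n)^3)

Compare the terms by growth order. For large n, n^a · (log n)^b dominates n^a' · (log n)^b' iff a > a', or (a = a' and b > b'). Ranking the 6 terms shows the dominant one is 3 · n^3 · (log n)^3. Hence f(n) ∈ Θ(n^3 · (log n)^3).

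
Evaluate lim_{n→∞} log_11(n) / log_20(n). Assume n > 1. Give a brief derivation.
lim = ln(20) / ln(11) = log_11(20)

Change of base: log_11(n) = ln n / ln 11 and log_20(n) = ln n / ln 20. The ratio is (ln n / ln 11) · (ln 20 / ln n) = ln 20 / ln 11, a constant independent of n. So the limit is ln 20 / ln 11 = log_11(20).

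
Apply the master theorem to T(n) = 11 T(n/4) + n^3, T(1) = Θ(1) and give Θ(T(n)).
T(n) = Θ(n^3)

log_4 11 ≈ 1.730. f(n) = n^3 dominates n^(log_4 11) since 3 > 1.730, and the regularity condition a·f(n/b) = 11·(n/4)^3 = (11/64)·n^3 ≤ c·f(n) holds with c = 11/64 ≈ 0.172 < 1. So this is Case 3: T(n) = Θ(f(n)) = Θ(n^3).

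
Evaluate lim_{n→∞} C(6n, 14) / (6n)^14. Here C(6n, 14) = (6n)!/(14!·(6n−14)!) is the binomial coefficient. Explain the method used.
lim = 1/14! = 1/87178291200

With N = 6n → ∞: C(N, 14) / N^14 = [N(N−1)…(N−13)] / (14! · N^14) = (1/14!) · 1 · (1 − 1/(6n)) · … · (1 − 13/(6n)). Each factor → 1 as N → ∞, so the limit is 1/14! = 1/87178291200.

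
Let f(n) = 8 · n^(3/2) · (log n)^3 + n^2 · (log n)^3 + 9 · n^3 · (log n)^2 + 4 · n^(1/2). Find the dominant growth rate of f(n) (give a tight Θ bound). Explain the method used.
f(n) ∈ Θ(n^3 · (log n)^2)

Compare the terms by growth order. For large n, n^a · (log n)^b dominates n^a' · (log n)^b' iff a > a', or (a = a' and b > b'). Ranking the 4 terms shows the dominant one is 9 · n^3 · (log n)^2. Hence f(n) ∈ Θ(n^3 · (log n)^2).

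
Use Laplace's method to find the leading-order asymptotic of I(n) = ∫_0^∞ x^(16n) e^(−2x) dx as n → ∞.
I(n) ~ (sqrt(2π·16n) / 2) · (16n/(2e))^(16n)

Write the integrand as exp(16n ln x − 2x) and set f(x) = 16n ln x − 2x. Then f'(x) = 16n/x − 2 = 0 at x* = 16n/2, and f''(x*) = −16n/x*^2 = −2^2/(16n). Laplace's method (interior maximum) gives
  I(n) ~ e^(f(x*)) · sqrt(2π / |f''(x*)|)
        = exp(16n ln(16n/2) − 16n) · sqrt(2π · 16n / 2^2)
        = (16n/2)^(16n) e^(−16n) · sqrt(2π·16n) / 2
        = (sqrt(2π·16n) / 2) · (16n/(2e))^(16n).
This matches Γ(16n+1)/2^(16n+1) with Stirling applied to Γ.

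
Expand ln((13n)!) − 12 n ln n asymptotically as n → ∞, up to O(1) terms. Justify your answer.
ln((13n)!) − 12 n ln n = n ln n + 13(ln 13 − 1) n + (1/2) ln(2π·13n) + O(1/n)

Stirling: ln((13n)!) = 13n ln(13n) − 13n + (1/2) ln(2π·13n) + O(1/n).
Expand 13n ln(13n) = 13n (ln n + ln 13) = 13n ln n + 13n ln 13.
Subtract 12n ln n: leading term is (13 − 12) n ln n = n ln n. The next term is 13n ln 13 − 13n = 13(ln 13 − 1) n. Then the (1/2) ln(2π·13n) correction.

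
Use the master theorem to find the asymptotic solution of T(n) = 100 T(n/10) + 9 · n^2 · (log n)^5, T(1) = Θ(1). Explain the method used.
T(n) = Θ(n^2 · (log n)^6)

Here log_10 100 = 2 and f(n) = 9 · n^2 · (log n)^5 = Θ(n^(log_10 100) · (log n)^5). This is the extended Case 2 of the master theorem (f matches the critical exponent up to log factors), giving T(n) = Θ(n^(log_10 100) · (log n)^(5+1)) = Θ(n^2 · (log n)^6).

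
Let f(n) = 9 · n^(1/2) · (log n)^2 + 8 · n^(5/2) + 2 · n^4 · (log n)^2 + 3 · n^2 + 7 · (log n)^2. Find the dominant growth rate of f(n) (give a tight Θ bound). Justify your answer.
f(n) ∈ Θ(n^4 · (log n)^2)

Compare the terms by growth order. For large n, n^a · (log n)^b dominates n^a' · (log n)^b' iff a > a', or (a = a' and b > b'). Ranking the 5 terms shows the dominant one is 2 · n^4 · (log n)^2. Hence f(n) ∈ Θ(n^4 · (log n)^2).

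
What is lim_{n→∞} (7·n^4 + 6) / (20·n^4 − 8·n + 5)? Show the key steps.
lim = 7/20

For large n the leading n^4 terms dominate both numerator and denominator. Dividing top and bottom by n^4, every other term tends to 0, leaving 7/20.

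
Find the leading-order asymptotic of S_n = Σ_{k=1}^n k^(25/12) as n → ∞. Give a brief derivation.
S_n ~ (12/37) · n^(37/12)

Integral comparison: Σ_{k=1}^n k^(25/12) = ∫_0^n x^(25/12) dx + O(n^(25/12)). The integral is n^(1 + 25/12) / (1 + 25/12) = n^((25+12)/12) / ((25+12)/12) = (12/37) · n^(37/12).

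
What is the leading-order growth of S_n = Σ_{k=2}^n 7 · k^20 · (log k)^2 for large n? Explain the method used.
S_n ~ n^21 · (log n)^2 / 3

By integral comparison, S_n = ∫_1^n 7 · x^20 · (log x)^2 dx + O(n^20 · (log n)^2). For the integral, the leading term of ∫_1^n x^20 (log x)^2 dx is n^21/21 · (log n)^2 (by repeated integration by parts; each step lowers the log-exponent and produces a relatively O(1/log n) correction). Hence S_n ~ n^21 · (log n)^2 / 3.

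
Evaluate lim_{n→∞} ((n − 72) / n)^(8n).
lim = e^(−576)

Rewrite as (1 − 72/n)^(8n). By the standard limit (1 + x/n)^n → e^x, we have (1 − 72/n)^n → e^(−72), and raising to the 8th power gives e^(−576).
More precisely, ln[(1 − 72/n)^(8n)] = 8n · ln(1 − 72/n) = 8n · (-72/n + O(1/n^2)) = -576 + O(1/n) → -576.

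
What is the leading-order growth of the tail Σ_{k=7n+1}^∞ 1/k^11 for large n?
Σ_{k>7n} 1/k^11 ~ 1/(10 · (7n)^10)

Compare to the integral: ∫_{7n}^∞ x^(−11) dx = [−x^(−10)/10]_{7n}^∞ = 1/((11−1)·(7n)^10). Euler-Maclaurin then gives
  Σ_{k>7n} 1/k^11 = ∫_{7n}^∞ dx/x^11 − 1/(2·(7n)^11) + O(1/(7n)^12).
(Equivalently this is ζ(11) − Σ_{k≤7n} 1/k^11.)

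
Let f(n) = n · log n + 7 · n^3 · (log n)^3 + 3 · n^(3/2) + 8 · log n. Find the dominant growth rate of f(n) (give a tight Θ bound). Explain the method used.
f(n) ∈ Θ(n^3 · (log n)^3)

Compare the terms by growth order. For large n, n^a · (log n)^b dominates n^a' · (log n)^b' iff a > a', or (a = a' and b > b'). Ranking the 4 terms shows the dominant one is 7 · n^3 · (log n)^3. Hence f(n) ∈ Θ(n^3 · (log n)^3).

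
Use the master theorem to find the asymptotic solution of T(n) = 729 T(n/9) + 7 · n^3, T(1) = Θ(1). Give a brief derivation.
T(n) = Θ(n^3 log n)

log_9 729 = 3, and f(n) = 7 · n^3 = Θ(n^(log_9 729)). This is Case 2 of the master theorem: T(n) = Θ(f(n) · log n) = Θ(n^3 log n).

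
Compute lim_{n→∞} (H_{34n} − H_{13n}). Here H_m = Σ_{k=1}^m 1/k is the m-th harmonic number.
lim = ln(34/13)

Euler-Maclaurin gives H_m = ln m + γ + 1/(2m) + O(1/m^2). The γ and O(1/m) terms cancel in the difference:
  H_{34n} − H_{13n} = ln(34n) − ln(13n) + O(1/n) = ln(34/13) + O(1/n).
Hence the limit is ln(34/13).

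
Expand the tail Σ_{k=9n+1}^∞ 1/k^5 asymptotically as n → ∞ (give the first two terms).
Σ_{k>9n} 1/k^5 = 1/(4 · (9n)^4) − 1/(2 · (9n)^5) + O(1/(9n)^6)

Compare to the integral: ∫_{9n}^∞ x^(−5) dx = [−x^(−4)/4]_{9n}^∞ = 1/((5−1)·(9n)^4). The Euler-Maclaurin correction adds −f(9n)/2 = −1/(2·(9n)^5). Euler-Maclaurin then gives
  Σ_{k>9n} 1/k^5 = ∫_{9n}^∞ dx/x^5 − 1/(2·(9n)^5) + O(1/(9n)^6).
(Equivalently this is ζ(5) − Σ_{k≤9n} 1/k^5.)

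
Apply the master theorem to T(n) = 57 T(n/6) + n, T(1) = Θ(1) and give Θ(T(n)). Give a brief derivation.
T(n) = Θ(n^(log_6 57))

Master theorem: compare f(n) = n to n^(log_6 57) where log_6 57 ≈ 2.256. Since 1 < log_6 57, we have f(n) = O(n^(log_6 57 − ε)) for some ε > 0 — Case 1. Hence T(n) = Θ(n^(log_6 57)).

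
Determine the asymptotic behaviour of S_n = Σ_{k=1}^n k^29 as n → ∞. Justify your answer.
S_n ~ n^30 / 30

By integral comparison (Euler-Maclaurin), Σ_{k=1}^n k^29 = ∫_0^n x^29 dx + O(n^29) = n^30/30 + O(n^29). (Equivalently, Faulhaber's formula gives the same leading term.)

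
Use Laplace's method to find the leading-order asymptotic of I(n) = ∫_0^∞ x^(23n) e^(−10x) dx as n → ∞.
I(n) ~ (sqrt(2π·23n) / 10) · (23n/(10e))^(23n)

Write the integrand as exp(23n ln x − 10x) and set f(x) = 23n ln x − 10x. Then f'(x) = 23n/x − 10 = 0 at x* = 23n/10, and f''(x*) = −23n/x*^2 = −10^2/(23n). Laplace's method (interior maximum) gives
  I(n) ~ e^(f(x*)) · sqrt(2π / |f''(x*)|)
        = exp(23n ln(23n/10) − 23n) · sqrt(2π · 23n / 10^2)
        = (23n/10)^(23n) e^(−23n) · sqrt(2π·23n) / 10
        = (sqrt(2π·23n) / 10) · (23n/(10e))^(23n).
This matches Γ(23n+1)/10^(23n+1) with Stirling applied to Γ.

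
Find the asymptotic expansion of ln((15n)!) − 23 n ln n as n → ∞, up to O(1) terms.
ln((15n)!) − 23 n ln n = −8 n ln n + 15(ln 15 − 1) n + (1/2) ln(2π·15n) + O(1/n)

Stirling: ln((15n)!) = 15n ln(15n) − 15n + (1/2) ln(2π·15n) + O(1/n).
Expand 15n ln(15n) = 15n (ln n + ln 15) = 15n ln n + 15n ln 15.
Subtract 23n ln n: leading term is (15 − 23) n ln n = −8 n ln n. The next term is 15n ln 15 − 15n = 15(ln 15 − 1) n. Then the (1/2) ln(2π·15n) correction.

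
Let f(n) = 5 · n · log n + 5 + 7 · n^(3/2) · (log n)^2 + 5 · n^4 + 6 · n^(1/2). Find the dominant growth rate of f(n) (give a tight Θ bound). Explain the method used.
f(n) ∈ Θ(n^4)

Compare the terms by growth order. For large n, n^a · (log n)^b dominates n^a' · (log n)^b' iff a > a', or (a = a' and b > b'). Ranking the 5 terms shows the dominant one is 5 · n^4. Hence f(n) ∈ Θ(n^4).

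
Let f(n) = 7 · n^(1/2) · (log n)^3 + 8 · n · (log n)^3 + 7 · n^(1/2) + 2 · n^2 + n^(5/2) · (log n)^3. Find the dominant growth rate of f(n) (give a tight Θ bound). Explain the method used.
f(n) ∈ Θ(n^(5/2) · (log n)^3)

Compare the terms by growth order. For large n, n^a · (log n)^b dominates n^a' · (log n)^b' iff a > a', or (a = a' and b > b'). Ranking the 5 terms shows the dominant one is n^(5/2) · (log n)^3. Hence f(n) ∈ Θ(n^(5/2) · (log n)^3).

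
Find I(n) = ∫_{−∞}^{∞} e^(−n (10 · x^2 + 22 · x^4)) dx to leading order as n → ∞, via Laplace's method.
I(n) ~ sqrt(π/(10n))

φ(x) = 10 · x^2 + 22 · x^4 has its unique global minimum at x* = 0 (since φ'(x) = 20x + 88x^3 = 0 only at x = 0 for real x with both coefficients positive, and φ → ∞ as |x| → ∞). At x* = 0, φ(0) = 0 and φ''(0) = 20. Laplace's method then gives
  I(n) ~ sqrt(2π / (n · φ''(0))) · e^(−n φ(0)) = sqrt(2π / (20n)) = sqrt(π/(10n)).
The 22 · x^4 term contributes only at subleading order (an O(1/n) relative correction).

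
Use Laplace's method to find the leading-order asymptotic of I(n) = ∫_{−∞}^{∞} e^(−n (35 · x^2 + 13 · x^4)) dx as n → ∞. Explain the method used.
I(n) ~ sqrt(π/(35n))

φ(x) = 35 · x^2 + 13 · x^4 has its unique global minimum at x* = 0 (since φ'(x) = 70x + 52x^3 = 0 only at x = 0 for real x with both coefficients positive, and φ → ∞ as |x| → ∞). At x* = 0, φ(0) = 0 and φ''(0) = 70. Laplace's method then gives
  I(n) ~ sqrt(2π / (n · φ''(0))) · e^(−n φ(0)) = sqrt(2π / (70n)) = sqrt(π/(35n)).
The 13 · x^4 term contributes only at subleading order (an O(1/n) relative correction).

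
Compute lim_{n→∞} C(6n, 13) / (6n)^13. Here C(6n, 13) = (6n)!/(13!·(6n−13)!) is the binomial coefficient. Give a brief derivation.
lim = 1/13! = 1/6227020800

With N = 6n → ∞: C(N, 13) / N^13 = [N(N−1)…(N−12)] / (13! · N^13) = (1/13!) · 1 · (1 − 1/(6n)) · … · (1 − 12/(6n)). Each factor → 1 as N → ∞, so the limit is 1/13! = 1/6227020800.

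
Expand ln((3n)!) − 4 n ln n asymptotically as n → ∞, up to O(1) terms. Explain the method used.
ln((3n)!) − 4 n ln n = −n ln n + 3(ln 3 − 1) n + (1/2) ln(2π·3n) + O(1/n)

Stirling: ln((3n)!) = 3n ln(3n) − 3n + (1/2) ln(2π·3n) + O(1/n).
Expand 3n ln(3n) = 3n (ln n + ln 3) = 3n ln n + 3n ln 3.
Subtract 4n ln n: leading term is (3 − 4) n ln n = −n ln n. The next term is 3n ln 3 − 3n = 3(ln 3 − 1) n. Then the (1/2) ln(2π·3n) correction.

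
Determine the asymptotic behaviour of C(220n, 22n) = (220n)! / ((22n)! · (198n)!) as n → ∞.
C(220n, 22n) ~ (10000000000/387420489)^(22n) · sqrt(5/(9π·22n))

Write N = 22n. Apply Stirling to each factorial:
  (10N)! ~ sqrt(2π·10N) · (10N/e)^(10N),
  N! ~ sqrt(2π N) · (N/e)^N,
  (9N)! ~ sqrt(2π·9N) · (9N/e)^(9N).
The exponential factors combine to (10N)^(10N) / (N^N · (9N)^(9N)) = 10^(10N)/9^(9N) = (10^10/9^9)^N = (10000000000/387420489)^N.
The square-root prefactors combine to sqrt(2π·10N) / (sqrt(2π N)·sqrt(2π·9N)) = sqrt(10 / (2π·9·N)) = sqrt(5/(9π·22n)).
Substituting N = 22n: C(220n, 22n) ~ (10000000000/387420489)^(22n) · sqrt(5/(9π·22n)).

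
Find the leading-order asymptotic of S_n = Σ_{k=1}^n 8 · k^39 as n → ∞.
S_n ~ n^40 / 5

By integral comparison (Euler-Maclaurin), Σ_{k=1}^n 8 · k^39 = 8 · ∫_0^n x^39 dx + O(n^39) = 8 · n^40/40 = n^40 / 5 + O(n^39). (Equivalently, Faulhaber's formula gives the same leading term.)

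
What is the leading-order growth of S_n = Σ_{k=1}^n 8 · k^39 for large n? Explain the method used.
S_n ~ n^40 / 5

By integral comparison (Euler-Maclaurin), Σ_{k=1}^n 8 · k^39 = 8 · ∫_0^n x^39 dx + O(n^39) = 8 · n^40/40 = n^40 / 5 + O(n^39). (Equivalently, Faulhaber's formula gives the same leading term.)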